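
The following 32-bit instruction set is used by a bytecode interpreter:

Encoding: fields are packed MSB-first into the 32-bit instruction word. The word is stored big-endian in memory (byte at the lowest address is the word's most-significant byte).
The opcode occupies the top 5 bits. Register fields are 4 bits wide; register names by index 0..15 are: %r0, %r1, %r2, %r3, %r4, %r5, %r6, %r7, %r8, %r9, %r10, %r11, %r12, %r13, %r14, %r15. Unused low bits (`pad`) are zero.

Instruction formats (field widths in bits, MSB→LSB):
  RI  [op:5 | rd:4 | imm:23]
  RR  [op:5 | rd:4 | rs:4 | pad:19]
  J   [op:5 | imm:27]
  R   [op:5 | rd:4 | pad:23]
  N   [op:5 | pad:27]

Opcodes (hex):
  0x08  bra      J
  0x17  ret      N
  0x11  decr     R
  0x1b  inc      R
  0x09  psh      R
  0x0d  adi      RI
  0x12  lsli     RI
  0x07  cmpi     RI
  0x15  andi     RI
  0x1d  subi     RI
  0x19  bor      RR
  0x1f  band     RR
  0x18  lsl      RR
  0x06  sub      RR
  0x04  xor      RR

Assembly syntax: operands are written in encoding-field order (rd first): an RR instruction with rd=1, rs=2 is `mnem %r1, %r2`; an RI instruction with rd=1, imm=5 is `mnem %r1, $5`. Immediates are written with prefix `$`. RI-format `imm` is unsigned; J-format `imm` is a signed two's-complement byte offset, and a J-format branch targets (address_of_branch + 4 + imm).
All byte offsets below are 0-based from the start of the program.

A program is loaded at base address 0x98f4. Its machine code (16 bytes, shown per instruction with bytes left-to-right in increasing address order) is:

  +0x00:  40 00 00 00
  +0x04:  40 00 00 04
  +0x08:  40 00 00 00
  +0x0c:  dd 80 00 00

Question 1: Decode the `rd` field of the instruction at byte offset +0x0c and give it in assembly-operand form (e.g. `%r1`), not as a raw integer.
%r11

[0c] dd 80 00 00 → 0xdd800000
  op=0xdd800000>>27=0x1b ⇒ inc (R)
  rd: (w>>23)&0xf=0xb → %r11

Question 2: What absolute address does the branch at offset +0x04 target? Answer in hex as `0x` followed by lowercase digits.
0x9900

+0x04: 40 00 00 04 ⇒ word 0x40000004 (big)
  opcode bits[31:27]=0x8: bra/J
  imm: (w>>0)&0x7ffffff=0x4 → $4
  target = base 0x98f4 + off 0x04 + 4 + imm 4 = 0x9900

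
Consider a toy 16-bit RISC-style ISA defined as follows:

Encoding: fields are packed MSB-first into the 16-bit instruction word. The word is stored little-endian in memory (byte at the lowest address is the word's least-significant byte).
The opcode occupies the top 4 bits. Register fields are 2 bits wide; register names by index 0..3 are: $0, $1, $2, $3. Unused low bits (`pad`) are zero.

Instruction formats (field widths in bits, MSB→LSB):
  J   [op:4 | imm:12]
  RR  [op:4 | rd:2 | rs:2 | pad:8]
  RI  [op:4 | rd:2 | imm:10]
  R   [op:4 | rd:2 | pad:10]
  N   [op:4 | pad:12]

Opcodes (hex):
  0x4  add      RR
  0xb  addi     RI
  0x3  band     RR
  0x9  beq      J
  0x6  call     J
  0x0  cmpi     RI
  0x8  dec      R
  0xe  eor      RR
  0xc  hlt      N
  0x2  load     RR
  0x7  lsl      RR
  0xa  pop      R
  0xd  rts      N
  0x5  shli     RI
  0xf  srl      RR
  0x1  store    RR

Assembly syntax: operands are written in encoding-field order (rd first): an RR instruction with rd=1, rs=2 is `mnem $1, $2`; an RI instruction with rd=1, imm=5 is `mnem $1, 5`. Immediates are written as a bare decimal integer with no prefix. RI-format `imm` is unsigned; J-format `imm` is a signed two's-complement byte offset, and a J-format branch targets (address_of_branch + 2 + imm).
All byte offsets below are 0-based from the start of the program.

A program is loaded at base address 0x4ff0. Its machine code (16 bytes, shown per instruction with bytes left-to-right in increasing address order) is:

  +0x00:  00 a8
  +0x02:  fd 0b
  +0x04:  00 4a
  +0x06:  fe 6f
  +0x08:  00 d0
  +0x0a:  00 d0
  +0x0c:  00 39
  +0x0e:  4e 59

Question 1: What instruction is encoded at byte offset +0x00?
@+00  little-endian(00 a8) = 0xa800
  top 4b → 0xa → pop [R]
  rd: (w>>10)&0x3=0x2 → $2

pop $2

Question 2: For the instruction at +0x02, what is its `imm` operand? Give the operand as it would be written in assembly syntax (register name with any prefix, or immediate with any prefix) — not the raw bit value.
1021

[02] fd 0b → 0x0bfd
  top 4b → 0x0 → cmpi [RI]
  rd: (w>>10)&0x3=0x2 → $2
  imm: (w>>0)&0x3ff=0x3fd → 1021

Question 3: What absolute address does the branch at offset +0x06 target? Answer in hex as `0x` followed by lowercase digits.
@+06  little-endian(fe 6f) = 0x6ffe
  top 4b → 0x6 → call [J]
  imm@[11:0]=0xffe (s12→-2) ⇒ -2
  target = base 0x4ff0 + off 0x06 + 2 + imm -2 = 0x4ff6

0x4ff6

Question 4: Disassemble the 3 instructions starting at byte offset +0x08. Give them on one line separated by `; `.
+0x08: 00 d0 ⇒ word 0xd000 (little)
  top 4b → 0xd → rts [N]
+0x0a: 00 d0 ⇒ word 0xd000 (little)
  top 4b → 0xd → rts [N]
+0x0c: 00 39 ⇒ word 0x3900 (little)
  top 4b → 0x3 → band [RR]
  [11:10] rd=2 = $2
  [9:8] rs=1 = $1

rts; rts; band $2, $1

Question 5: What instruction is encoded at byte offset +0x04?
add $2, $2

[04] 00 4a → 0x4a00
  op=0x4a00>>12=0x4 ⇒ add (RR)
  rd: (w>>10)&0x3=0x2 → $2
  rs: (w>>8)&0x3=0x2 → $2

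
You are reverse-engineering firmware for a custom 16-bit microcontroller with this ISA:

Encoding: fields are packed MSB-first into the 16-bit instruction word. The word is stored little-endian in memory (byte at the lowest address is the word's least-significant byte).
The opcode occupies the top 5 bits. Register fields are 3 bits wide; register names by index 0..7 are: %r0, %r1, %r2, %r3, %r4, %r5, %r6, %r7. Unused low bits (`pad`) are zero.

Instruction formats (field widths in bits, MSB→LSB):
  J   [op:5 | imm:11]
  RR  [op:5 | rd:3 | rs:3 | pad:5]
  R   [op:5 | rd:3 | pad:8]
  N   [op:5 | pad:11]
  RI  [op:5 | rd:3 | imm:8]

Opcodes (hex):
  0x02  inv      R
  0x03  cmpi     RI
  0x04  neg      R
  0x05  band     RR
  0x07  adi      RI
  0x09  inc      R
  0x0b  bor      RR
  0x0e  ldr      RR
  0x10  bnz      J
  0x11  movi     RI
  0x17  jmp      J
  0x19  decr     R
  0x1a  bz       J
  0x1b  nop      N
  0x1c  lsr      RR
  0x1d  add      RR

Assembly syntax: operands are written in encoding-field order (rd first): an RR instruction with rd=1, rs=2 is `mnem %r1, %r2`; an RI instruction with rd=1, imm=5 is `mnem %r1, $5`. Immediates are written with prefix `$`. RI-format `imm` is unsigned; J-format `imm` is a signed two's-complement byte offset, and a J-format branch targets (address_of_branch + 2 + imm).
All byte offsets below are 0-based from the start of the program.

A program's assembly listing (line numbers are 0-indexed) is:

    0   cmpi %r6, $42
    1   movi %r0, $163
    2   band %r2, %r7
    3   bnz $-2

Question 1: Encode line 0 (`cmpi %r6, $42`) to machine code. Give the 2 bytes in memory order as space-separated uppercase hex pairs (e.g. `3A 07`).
L0: cmpi op=0x3:5|rd=6:3|imm=42:8 ⇒ 0x1e2a ⇒ little 2a 1e

2A 1E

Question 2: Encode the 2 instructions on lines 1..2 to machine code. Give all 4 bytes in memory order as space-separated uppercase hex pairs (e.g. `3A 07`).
1. movi fields op=0x11:5|rd=0:3|imm=163:8 → word 88a3h → a3 88
2. band fields op=0x5:5|rd=2:3|rs=7:3|pad=0:5 → word 2ae0h → e0 2a

A3 88 E0 2A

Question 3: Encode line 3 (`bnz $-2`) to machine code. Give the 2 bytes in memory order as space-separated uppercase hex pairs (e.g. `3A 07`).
line 3 (bnz): pack op=0x10:5|imm=-2:11 = 0x87fe; little→ fe 87

FE 87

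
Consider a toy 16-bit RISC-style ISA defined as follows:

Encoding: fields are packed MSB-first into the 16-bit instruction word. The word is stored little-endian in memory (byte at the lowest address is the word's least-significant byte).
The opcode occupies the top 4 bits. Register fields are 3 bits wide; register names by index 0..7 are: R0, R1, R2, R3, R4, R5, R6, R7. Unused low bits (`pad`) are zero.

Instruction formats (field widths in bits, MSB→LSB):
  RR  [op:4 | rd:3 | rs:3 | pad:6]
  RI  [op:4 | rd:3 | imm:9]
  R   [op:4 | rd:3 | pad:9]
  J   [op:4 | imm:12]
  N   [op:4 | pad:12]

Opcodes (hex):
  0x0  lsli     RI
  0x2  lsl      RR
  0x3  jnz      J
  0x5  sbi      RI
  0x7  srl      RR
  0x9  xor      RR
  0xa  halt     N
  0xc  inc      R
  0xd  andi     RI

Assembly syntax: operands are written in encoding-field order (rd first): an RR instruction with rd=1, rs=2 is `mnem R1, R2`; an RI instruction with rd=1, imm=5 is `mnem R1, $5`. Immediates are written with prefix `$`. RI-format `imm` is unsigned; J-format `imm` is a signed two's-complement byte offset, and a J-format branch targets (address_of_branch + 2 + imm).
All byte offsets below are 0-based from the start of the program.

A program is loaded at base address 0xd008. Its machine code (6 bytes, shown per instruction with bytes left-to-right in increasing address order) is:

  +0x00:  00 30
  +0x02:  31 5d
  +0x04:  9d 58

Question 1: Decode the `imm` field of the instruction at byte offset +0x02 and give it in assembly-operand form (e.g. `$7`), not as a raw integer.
$305

[02] 31 5d → 0x5d31
  op=0x5d31>>12=0x5 ⇒ sbi (RI)
  rd@[11:9]=0x6 ⇒ R6
  imm@[8:0]=0x131 ⇒ $305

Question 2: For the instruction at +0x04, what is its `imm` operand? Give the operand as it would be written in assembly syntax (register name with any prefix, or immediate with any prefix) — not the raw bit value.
+0x04: 9d 58 ⇒ word 0x589d (little)
  top 4b → 0x5 → sbi [RI]
  [11:9] rd=4 = R4
  [8:0] imm=157 = $157

$157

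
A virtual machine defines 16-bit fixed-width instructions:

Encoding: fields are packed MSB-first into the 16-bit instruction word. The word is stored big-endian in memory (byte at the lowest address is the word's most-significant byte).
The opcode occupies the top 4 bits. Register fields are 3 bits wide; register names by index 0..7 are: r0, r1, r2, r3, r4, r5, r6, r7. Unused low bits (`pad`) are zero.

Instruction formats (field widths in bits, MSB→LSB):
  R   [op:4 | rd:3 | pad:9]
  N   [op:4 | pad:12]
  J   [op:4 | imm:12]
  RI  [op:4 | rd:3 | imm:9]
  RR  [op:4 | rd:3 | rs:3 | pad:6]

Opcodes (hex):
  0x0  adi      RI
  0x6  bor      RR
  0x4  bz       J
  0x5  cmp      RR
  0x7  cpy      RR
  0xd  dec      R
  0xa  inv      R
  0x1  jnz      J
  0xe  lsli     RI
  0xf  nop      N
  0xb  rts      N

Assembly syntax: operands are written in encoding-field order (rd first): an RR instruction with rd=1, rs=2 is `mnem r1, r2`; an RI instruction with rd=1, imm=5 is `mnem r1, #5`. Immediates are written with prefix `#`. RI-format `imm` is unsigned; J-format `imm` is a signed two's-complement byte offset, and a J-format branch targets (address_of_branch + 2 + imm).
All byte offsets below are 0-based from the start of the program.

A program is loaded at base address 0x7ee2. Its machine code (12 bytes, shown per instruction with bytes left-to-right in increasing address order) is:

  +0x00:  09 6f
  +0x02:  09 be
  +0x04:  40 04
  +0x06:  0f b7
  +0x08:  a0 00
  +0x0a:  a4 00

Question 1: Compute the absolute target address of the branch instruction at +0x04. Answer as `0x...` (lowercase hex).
[04] 40 04 → 0x4004
  top 4b → 0x4 → bz [J]
  [11:0] imm=4 = #4
  target = base 0x7ee2 + off 0x04 + 2 + imm 4 = 0x7eec

0x7eec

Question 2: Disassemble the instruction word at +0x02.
off 0x02: read 09 be as big → 0x09be
  top 4b → 0x0 → adi [RI]
  rd@[11:9]=0x4 ⇒ r4
  imm@[8:0]=0x1be ⇒ #446

adi r4, #446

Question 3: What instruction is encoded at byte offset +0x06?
+0x06: 0f b7 ⇒ word 0x0fb7 (big)
  top 4b → 0x0 → adi [RI]
  [11:9] rd=7 = r7
  [8:0] imm=439 = #439

adi r7, #439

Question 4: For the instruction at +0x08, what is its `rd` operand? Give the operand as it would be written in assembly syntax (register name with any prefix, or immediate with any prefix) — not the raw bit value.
r0

@+08  big-endian(a0 00) = 0xa000
  top 4b → 0xa → inv [R]
  rd@[11:9]=0x0 ⇒ r0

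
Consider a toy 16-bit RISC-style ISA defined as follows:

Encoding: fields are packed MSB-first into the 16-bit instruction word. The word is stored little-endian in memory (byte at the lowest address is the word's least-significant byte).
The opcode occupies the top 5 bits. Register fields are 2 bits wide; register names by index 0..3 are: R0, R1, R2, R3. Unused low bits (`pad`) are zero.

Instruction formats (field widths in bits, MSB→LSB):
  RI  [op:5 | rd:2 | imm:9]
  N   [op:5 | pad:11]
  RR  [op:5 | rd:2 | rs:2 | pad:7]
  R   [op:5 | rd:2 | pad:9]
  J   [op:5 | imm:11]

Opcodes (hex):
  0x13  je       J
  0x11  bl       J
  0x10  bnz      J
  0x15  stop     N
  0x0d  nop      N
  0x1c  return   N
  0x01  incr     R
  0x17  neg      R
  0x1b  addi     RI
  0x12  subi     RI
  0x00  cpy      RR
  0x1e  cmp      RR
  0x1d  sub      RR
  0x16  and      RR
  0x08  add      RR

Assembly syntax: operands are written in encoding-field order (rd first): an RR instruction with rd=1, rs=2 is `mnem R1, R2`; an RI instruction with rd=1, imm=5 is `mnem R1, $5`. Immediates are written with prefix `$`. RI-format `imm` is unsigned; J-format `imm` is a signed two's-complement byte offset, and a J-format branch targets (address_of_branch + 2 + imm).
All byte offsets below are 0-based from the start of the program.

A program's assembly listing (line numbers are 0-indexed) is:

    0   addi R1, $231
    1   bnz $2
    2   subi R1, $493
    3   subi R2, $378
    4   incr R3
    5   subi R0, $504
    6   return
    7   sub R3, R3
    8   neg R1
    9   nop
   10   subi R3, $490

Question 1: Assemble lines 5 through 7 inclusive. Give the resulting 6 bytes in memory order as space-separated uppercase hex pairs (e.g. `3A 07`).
F8 91 00 E0 80 EF

5. subi fields op=0x12:5|rd=0:2|imm=504:9 → word 91f8h → f8 91
6. return fields op=0x1c:5|pad=0:11 → word e000h → 00 e0
7. sub fields op=0x1d:5|rd=3:2|rs=3:2|pad=0:7 → word ef80h → 80 ef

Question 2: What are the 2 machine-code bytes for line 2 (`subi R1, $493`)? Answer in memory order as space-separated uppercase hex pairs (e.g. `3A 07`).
2. subi fields op=0x12:5|rd=1:2|imm=493:9 → word 93edh → ed 93

ED 93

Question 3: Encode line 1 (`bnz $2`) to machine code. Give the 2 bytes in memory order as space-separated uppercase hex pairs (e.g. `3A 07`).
02 80

1. bnz fields op=0x10:5|imm=2:11 → word 8002h → 02 80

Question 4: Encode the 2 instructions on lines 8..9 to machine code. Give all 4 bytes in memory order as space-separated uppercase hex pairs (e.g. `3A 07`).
00 BA 00 68

8. neg fields op=0x17:5|rd=1:2|pad=0:9 → word ba00h → 00 ba
9. nop fields op=0xd:5|pad=0:11 → word 6800h → 00 68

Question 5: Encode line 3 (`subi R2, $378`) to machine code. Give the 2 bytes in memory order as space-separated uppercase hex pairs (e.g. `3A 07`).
7A 95

L3: subi op=0x12:5|rd=2:2|imm=378:9 ⇒ 0x957a ⇒ little 7a 95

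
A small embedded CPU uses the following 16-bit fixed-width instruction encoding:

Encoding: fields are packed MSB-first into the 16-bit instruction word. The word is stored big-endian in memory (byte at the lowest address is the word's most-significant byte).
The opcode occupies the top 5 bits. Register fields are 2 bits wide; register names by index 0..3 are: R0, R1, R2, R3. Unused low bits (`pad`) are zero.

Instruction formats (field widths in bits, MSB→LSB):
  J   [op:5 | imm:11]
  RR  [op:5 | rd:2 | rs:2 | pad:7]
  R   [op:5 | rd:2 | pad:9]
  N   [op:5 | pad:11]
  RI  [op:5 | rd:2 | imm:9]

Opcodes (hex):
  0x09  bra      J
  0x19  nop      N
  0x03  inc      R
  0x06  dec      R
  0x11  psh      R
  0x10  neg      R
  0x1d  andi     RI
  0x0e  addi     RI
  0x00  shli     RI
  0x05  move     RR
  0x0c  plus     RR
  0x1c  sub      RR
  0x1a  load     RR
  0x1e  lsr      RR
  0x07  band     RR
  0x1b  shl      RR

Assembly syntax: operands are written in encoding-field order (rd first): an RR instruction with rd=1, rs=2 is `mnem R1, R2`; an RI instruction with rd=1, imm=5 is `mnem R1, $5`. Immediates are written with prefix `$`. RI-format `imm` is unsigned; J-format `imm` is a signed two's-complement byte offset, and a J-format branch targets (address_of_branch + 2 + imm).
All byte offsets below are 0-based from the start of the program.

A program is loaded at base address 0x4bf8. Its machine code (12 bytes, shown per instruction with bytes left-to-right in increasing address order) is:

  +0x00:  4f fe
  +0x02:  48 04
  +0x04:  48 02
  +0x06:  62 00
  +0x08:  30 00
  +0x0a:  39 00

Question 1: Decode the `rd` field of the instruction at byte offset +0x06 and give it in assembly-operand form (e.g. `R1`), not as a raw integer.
+0x06: 62 00 ⇒ word 0x6200 (big)
  op=0x6200>>11=0xc ⇒ plus (RR)
  [10:9] rd=1 = R1
  [8:7] rs=0 = R0

R1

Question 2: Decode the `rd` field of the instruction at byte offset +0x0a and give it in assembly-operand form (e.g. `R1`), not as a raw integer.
R0

+0x0a: 39 00 ⇒ word 0x3900 (big)
  opcode bits[15:11]=0x7: band/RR
  rd: (w>>9)&0x3=0x0 → R0
  rs: (w>>7)&0x3=0x2 → R2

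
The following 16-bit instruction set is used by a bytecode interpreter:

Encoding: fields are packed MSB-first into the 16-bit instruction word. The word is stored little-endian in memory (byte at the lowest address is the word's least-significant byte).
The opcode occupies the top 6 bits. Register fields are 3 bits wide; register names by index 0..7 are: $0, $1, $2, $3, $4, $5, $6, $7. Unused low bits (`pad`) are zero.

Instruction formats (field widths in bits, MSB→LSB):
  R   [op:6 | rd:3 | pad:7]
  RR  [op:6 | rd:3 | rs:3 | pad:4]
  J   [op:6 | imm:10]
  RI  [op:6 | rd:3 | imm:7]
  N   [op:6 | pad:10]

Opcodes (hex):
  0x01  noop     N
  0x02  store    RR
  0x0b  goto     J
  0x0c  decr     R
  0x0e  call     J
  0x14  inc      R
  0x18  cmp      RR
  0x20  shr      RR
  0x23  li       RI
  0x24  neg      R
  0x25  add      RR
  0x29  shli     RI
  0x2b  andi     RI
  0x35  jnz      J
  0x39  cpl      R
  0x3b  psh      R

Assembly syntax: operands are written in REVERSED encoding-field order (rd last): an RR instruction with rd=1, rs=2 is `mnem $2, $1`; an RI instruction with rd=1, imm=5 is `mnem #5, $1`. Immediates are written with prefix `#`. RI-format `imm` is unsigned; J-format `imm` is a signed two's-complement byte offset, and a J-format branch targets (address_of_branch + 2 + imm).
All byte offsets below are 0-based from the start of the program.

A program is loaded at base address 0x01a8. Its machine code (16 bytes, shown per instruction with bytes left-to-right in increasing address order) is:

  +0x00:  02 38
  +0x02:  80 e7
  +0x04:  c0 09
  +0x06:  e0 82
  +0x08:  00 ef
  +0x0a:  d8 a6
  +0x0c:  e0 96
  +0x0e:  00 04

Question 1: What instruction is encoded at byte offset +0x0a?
@+0a  little-endian(d8 a6) = 0xa6d8
  top 6b → 0x29 → shli [RI]
  [9:7] rd=5 = $5
  [6:0] imm=88 = #88

shli #88, $5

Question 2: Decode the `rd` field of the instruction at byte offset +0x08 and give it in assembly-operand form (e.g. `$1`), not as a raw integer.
$6

off 0x08: read 00 ef as little → 0xef00
  op=0xef00>>10=0x3b ⇒ psh (R)
  rd: (w>>7)&0x7=0x6 → $6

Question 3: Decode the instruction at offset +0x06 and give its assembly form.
@+06  little-endian(e0 82) = 0x82e0
  opcode bits[15:10]=0x20: shr/RR
  rd: (w>>7)&0x7=0x5 → $5
  rs: (w>>4)&0x7=0x6 → $6

shr $6, $5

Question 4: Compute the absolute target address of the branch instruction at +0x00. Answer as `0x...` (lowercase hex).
0x01ac

+0x00: 02 38 ⇒ word 0x3802 (little)
  op=0x3802>>10=0xe ⇒ call (J)
  [9:0] imm=2 = #2
  target = base 0x01a8 + off 0x00 + 2 + imm 2 = 0x01ac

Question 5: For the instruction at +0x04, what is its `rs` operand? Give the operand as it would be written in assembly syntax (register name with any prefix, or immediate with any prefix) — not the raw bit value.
$4

off 0x04: read c0 09 as little → 0x09c0
  op=0x09c0>>10=0x2 ⇒ store (RR)
  [9:7] rd=3 = $3
  [6:4] rs=4 = $4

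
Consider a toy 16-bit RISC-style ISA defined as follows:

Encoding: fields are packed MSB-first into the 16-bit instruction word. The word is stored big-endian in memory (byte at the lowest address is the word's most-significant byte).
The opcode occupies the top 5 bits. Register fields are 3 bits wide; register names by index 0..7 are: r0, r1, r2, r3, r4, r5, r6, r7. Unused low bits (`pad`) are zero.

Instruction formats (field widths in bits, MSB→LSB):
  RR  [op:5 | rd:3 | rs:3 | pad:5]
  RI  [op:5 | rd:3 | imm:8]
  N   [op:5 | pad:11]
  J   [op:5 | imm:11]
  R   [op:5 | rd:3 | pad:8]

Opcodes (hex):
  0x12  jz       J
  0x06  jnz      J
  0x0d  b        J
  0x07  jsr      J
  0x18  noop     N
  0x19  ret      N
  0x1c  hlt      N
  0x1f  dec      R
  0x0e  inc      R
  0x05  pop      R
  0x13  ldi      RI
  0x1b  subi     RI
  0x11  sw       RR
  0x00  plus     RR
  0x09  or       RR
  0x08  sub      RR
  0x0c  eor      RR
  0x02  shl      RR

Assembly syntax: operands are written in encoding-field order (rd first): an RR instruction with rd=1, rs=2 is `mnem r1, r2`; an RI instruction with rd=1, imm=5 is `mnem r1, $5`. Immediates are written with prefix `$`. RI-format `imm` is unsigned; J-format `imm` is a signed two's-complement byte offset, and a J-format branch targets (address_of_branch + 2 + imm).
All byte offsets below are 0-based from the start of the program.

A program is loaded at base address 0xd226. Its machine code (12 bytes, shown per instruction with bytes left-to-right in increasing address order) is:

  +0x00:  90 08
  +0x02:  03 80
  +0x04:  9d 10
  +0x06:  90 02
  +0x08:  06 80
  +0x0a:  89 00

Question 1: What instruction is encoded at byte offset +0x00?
jz $8

@+00  big-endian(90 08) = 0x9008
  op=0x9008>>11=0x12 ⇒ jz (J)
  imm@[10:0]=0x8 ⇒ $8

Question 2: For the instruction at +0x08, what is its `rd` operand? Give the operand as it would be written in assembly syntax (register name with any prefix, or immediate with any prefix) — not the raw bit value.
off 0x08: read 06 80 as big → 0x0680
  top 5b → 0x0 → plus [RR]
  rd: (w>>8)&0x7=0x6 → r6
  rs: (w>>5)&0x7=0x4 → r4

r6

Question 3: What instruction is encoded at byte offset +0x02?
+0x02: 03 80 ⇒ word 0x0380 (big)
  top 5b → 0x0 → plus [RR]
  [10:8] rd=3 = r3
  [7:5] rs=4 = r4

plus r3, r4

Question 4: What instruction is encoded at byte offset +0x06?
off 0x06: read 90 02 as big → 0x9002
  opcode bits[15:11]=0x12: jz/J
  [10:0] imm=2 = $2

jz $2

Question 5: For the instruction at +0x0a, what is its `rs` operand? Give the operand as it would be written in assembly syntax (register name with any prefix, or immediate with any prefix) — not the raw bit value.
r0

+0x0a: 89 00 ⇒ word 0x8900 (big)
  opcode bits[15:11]=0x11: sw/RR
  rd: (w>>8)&0x7=0x1 → r1
  rs: (w>>5)&0x7=0x0 → r0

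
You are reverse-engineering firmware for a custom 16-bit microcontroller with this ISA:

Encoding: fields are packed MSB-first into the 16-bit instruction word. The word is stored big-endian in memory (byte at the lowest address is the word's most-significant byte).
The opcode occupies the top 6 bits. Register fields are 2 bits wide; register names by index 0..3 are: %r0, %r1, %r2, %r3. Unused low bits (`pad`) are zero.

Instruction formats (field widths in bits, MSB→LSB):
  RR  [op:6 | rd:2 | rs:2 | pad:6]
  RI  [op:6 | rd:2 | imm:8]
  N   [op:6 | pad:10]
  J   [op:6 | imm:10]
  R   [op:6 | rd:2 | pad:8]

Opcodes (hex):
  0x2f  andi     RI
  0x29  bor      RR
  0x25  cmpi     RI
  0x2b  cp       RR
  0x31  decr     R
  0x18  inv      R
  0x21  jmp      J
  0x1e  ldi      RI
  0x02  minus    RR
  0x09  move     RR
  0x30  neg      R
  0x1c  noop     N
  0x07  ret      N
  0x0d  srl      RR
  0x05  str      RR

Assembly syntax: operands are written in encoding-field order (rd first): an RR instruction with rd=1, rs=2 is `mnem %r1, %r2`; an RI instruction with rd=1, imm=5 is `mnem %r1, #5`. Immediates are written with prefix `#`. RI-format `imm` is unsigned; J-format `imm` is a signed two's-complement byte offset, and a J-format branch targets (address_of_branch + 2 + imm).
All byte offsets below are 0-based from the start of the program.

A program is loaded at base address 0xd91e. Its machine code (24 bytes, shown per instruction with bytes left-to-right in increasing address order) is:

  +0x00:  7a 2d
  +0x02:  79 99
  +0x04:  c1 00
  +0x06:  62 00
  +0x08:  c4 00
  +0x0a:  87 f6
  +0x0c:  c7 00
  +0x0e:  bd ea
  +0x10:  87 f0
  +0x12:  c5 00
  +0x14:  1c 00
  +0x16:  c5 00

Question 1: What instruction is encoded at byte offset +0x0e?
andi %r1, #234

+0x0e: bd ea ⇒ word 0xbdea (big)
  op=0xbdea>>10=0x2f ⇒ andi (RI)
  [9:8] rd=1 = %r1
  [7:0] imm=234 = #234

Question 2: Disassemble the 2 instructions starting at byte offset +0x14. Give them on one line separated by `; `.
@+14  big-endian(1c 00) = 0x1c00
  opcode bits[15:10]=0x7: ret/N
@+16  big-endian(c5 00) = 0xc500
  opcode bits[15:10]=0x31: decr/R
  [9:8] rd=1 = %r1

ret; decr %r1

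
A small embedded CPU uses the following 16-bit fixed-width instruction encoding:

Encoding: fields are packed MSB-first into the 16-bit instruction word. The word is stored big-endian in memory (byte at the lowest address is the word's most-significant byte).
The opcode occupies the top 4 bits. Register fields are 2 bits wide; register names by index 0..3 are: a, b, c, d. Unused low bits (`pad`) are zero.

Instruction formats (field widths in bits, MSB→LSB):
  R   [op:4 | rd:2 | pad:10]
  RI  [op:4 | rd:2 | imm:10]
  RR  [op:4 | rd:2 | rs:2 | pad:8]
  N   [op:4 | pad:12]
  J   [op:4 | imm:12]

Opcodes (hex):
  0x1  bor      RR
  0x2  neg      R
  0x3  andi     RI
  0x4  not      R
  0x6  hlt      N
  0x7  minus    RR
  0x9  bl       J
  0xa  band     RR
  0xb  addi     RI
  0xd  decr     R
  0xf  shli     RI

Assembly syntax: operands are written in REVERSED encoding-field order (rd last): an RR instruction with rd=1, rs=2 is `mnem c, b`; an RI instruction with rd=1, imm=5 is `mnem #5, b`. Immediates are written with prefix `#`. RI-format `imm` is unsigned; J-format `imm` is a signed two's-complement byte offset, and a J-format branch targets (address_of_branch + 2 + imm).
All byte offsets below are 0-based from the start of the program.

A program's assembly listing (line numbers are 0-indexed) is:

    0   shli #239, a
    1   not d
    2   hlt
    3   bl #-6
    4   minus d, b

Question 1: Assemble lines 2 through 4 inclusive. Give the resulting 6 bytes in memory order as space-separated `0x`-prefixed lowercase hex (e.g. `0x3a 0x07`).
0x60 0x00 0x9f 0xfa 0x77 0x00

line 2 (hlt): pack op=0x6:4|pad=0:12 = 0x6000; big→ 60 00
line 3 (bl): pack op=0x9:4|imm=-6:12 = 0x9ffa; big→ 9f fa
line 4 (minus): pack op=0x7:4|rd=1:2|rs=3:2|pad=0:8 = 0x7700; big→ 77 00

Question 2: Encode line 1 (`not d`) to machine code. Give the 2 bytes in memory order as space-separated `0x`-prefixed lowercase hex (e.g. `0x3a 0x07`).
1. not fields op=0x4:4|rd=3:2|pad=0:10 → word 4c00h → 4c 00

0x4c 0x00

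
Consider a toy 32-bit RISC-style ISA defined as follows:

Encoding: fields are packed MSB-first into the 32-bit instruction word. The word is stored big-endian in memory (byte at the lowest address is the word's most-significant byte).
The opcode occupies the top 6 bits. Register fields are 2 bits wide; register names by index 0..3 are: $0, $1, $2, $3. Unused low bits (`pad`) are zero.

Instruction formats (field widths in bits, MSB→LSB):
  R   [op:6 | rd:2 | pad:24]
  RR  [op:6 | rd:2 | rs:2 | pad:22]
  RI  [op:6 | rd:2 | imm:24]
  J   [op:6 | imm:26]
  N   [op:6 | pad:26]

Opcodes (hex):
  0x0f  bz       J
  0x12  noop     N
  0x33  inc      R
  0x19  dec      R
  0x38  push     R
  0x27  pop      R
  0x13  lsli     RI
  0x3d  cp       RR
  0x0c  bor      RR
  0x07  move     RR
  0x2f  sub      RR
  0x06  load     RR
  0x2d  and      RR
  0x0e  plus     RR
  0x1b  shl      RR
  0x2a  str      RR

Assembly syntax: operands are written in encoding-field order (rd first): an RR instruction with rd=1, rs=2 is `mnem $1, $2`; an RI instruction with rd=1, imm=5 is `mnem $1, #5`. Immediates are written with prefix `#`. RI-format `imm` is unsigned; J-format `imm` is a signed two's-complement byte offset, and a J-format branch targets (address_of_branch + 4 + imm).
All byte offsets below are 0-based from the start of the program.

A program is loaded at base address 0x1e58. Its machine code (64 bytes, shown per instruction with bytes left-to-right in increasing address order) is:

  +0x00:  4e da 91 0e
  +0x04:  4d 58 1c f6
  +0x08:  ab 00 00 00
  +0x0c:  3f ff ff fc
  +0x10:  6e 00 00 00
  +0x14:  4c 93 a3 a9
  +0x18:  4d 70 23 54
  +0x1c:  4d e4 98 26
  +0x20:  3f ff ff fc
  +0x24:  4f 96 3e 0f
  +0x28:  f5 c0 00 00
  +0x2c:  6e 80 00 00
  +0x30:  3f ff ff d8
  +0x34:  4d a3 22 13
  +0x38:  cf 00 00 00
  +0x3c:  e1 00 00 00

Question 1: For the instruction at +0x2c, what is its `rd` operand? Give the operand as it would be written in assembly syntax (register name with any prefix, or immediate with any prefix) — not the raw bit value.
$2

@+2c  big-endian(6e 80 00 00) = 0x6e800000
  top 6b → 0x1b → shl [RR]
  rd: (w>>24)&0x3=0x2 → $2
  rs: (w>>22)&0x3=0x2 → $2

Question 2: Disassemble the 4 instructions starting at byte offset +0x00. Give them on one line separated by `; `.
lsli $2, #14323982; lsli $1, #5774582; str $3, $0; bz #-4

off 0x00: read 4e da 91 0e as big → 0x4eda910e
  top 6b → 0x13 → lsli [RI]
  [25:24] rd=2 = $2
  [23:0] imm=14323982 = #14323982
off 0x04: read 4d 58 1c f6 as big → 0x4d581cf6
  top 6b → 0x13 → lsli [RI]
  [25:24] rd=1 = $1
  [23:0] imm=5774582 = #5774582
off 0x08: read ab 00 00 00 as big → 0xab000000
  top 6b → 0x2a → str [RR]
  [25:24] rd=3 = $3
  [23:22] rs=0 = $0
off 0x0c: read 3f ff ff fc as big → 0x3ffffffc
  top 6b → 0xf → bz [J]
  [25:0] imm=67108860 (s26→-4) = #-4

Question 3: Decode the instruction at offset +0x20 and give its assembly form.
@+20  big-endian(3f ff ff fc) = 0x3ffffffc
  top 6b → 0xf → bz [J]
  imm: (w>>0)&0x3ffffff=0x3fffffc (s26→-4) → #-4

bz #-4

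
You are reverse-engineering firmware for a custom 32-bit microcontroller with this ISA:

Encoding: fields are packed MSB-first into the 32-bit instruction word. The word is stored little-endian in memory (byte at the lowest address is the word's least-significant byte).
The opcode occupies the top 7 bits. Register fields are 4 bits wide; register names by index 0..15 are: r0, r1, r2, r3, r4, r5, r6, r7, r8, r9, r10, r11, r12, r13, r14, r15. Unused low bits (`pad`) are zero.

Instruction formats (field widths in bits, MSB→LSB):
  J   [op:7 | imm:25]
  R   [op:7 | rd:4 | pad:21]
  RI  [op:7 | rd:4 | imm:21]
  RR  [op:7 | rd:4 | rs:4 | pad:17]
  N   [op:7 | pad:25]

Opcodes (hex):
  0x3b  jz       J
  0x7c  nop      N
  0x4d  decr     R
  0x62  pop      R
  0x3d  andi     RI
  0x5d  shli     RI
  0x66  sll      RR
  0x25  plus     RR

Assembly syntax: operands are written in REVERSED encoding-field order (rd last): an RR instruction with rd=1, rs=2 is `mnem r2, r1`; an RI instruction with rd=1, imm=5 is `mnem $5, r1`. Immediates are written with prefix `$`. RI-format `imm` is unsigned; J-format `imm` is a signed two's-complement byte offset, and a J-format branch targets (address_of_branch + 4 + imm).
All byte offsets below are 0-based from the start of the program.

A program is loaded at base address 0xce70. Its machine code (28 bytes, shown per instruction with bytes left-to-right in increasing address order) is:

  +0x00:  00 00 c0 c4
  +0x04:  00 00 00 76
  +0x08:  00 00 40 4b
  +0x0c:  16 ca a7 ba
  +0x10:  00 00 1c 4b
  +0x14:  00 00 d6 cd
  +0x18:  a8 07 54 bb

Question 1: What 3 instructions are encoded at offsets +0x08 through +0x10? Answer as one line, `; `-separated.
plus r0, r10; shli $510486, r5; plus r14, r8

[08] 00 00 40 4b → 0x4b400000
  top 7b → 0x25 → plus [RR]
  [24:21] rd=10 = r10
  [20:17] rs=0 = r0
[0c] 16 ca a7 ba → 0xbaa7ca16
  top 7b → 0x5d → shli [RI]
  [24:21] rd=5 = r5
  [20:0] imm=510486 = $510486
[10] 00 00 1c 4b → 0x4b1c0000
  top 7b → 0x25 → plus [RR]
  [24:21] rd=8 = r8
  [20:17] rs=14 = r14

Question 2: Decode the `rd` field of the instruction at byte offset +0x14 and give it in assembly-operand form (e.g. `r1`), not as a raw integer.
r14

[14] 00 00 d6 cd → 0xcdd60000
  top 7b → 0x66 → sll [RR]
  rd@[24:21]=0xe ⇒ r14
  rs@[20:17]=0xb ⇒ r11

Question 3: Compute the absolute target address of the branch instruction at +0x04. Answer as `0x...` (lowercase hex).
[04] 00 00 00 76 → 0x76000000
  opcode bits[31:25]=0x3b: jz/J
  imm@[24:0]=0x0 ⇒ $0
  target = base 0xce70 + off 0x04 + 4 + imm 0 = 0xce78

0xce78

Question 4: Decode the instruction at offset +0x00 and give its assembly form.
@+00  little-endian(00 00 c0 c4) = 0xc4c00000
  op=0xc4c00000>>25=0x62 ⇒ pop (R)
  [24:21] rd=6 = r6

pop r6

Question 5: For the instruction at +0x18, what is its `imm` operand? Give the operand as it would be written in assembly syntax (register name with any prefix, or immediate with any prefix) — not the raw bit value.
@+18  little-endian(a8 07 54 bb) = 0xbb5407a8
  opcode bits[31:25]=0x5d: shli/RI
  rd@[24:21]=0xa ⇒ r10
  imm@[20:0]=0x1407a8 ⇒ $1312680

$1312680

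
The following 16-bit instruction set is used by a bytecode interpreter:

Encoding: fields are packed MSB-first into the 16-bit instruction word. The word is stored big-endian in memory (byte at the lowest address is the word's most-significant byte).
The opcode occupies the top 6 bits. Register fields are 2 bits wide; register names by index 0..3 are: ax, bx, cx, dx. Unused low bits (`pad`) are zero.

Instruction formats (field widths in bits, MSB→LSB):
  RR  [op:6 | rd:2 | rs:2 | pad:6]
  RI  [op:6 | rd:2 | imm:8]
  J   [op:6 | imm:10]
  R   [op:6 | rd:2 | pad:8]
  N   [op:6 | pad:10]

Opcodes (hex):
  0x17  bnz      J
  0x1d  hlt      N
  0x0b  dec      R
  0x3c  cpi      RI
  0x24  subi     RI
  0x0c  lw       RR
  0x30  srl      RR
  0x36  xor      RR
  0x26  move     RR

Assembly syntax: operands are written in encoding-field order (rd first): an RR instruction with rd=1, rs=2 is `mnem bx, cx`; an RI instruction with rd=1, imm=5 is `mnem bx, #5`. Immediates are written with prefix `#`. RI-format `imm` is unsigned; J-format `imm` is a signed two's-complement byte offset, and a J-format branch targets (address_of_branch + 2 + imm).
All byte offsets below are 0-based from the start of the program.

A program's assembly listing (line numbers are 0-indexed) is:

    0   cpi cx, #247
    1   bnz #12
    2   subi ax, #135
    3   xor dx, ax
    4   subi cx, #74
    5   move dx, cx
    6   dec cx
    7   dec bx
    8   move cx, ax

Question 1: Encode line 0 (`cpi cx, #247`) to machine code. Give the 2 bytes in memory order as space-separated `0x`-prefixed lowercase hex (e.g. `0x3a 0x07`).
0xf2 0xf7

L0: cpi op=0x3c:6|rd=2:2|imm=247:8 ⇒ 0xf2f7 ⇒ big f2 f7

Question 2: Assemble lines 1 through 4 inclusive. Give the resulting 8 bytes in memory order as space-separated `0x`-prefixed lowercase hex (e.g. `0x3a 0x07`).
0x5c 0x0c 0x90 0x87 0xdb 0x00 0x92 0x4a

line 1 (bnz): pack op=0x17:6|imm=12:10 = 0x5c0c; big→ 5c 0c
line 2 (subi): pack op=0x24:6|rd=0:2|imm=135:8 = 0x9087; big→ 90 87
line 3 (xor): pack op=0x36:6|rd=3:2|rs=0:2|pad=0:6 = 0xdb00; big→ db 00
line 4 (subi): pack op=0x24:6|rd=2:2|imm=74:8 = 0x924a; big→ 92 4a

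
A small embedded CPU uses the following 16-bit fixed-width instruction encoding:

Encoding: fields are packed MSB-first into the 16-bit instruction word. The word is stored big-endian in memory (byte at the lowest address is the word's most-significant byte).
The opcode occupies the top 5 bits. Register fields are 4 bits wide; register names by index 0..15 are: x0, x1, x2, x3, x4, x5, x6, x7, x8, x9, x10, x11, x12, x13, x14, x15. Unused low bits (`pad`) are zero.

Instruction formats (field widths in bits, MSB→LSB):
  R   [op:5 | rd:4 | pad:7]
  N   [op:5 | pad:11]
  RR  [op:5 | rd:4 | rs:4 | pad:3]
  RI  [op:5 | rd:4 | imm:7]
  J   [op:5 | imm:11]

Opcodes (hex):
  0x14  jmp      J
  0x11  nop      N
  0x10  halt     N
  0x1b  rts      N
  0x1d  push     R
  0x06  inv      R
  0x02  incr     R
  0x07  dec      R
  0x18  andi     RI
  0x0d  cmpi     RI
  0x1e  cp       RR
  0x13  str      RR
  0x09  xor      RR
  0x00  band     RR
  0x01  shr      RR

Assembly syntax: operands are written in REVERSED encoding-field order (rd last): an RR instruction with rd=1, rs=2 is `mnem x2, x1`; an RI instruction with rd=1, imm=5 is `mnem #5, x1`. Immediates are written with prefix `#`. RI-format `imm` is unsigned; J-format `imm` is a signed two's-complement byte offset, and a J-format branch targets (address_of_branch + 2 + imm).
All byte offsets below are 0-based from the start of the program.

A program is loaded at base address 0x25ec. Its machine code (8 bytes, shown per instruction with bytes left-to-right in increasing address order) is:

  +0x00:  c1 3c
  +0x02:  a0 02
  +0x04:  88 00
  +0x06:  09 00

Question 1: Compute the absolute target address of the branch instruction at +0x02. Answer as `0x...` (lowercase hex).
0x25f2

+0x02: a0 02 ⇒ word 0xa002 (big)
  op=0xa002>>11=0x14 ⇒ jmp (J)
  [10:0] imm=2 = #2
  target = base 0x25ec + off 0x02 + 2 + imm 2 = 0x25f2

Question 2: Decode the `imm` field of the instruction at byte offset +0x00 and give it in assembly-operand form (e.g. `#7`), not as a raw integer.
#60

@+00  big-endian(c1 3c) = 0xc13c
  opcode bits[15:11]=0x18: andi/RI
  rd@[10:7]=0x2 ⇒ x2
  imm@[6:0]=0x3c ⇒ #60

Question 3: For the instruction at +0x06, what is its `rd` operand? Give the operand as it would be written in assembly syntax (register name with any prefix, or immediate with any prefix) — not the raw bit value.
off 0x06: read 09 00 as big → 0x0900
  opcode bits[15:11]=0x1: shr/RR
  rd@[10:7]=0x2 ⇒ x2
  rs@[6:3]=0x0 ⇒ x0

x2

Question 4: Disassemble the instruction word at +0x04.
off 0x04: read 88 00 as big → 0x8800
  opcode bits[15:11]=0x11: nop/N

nop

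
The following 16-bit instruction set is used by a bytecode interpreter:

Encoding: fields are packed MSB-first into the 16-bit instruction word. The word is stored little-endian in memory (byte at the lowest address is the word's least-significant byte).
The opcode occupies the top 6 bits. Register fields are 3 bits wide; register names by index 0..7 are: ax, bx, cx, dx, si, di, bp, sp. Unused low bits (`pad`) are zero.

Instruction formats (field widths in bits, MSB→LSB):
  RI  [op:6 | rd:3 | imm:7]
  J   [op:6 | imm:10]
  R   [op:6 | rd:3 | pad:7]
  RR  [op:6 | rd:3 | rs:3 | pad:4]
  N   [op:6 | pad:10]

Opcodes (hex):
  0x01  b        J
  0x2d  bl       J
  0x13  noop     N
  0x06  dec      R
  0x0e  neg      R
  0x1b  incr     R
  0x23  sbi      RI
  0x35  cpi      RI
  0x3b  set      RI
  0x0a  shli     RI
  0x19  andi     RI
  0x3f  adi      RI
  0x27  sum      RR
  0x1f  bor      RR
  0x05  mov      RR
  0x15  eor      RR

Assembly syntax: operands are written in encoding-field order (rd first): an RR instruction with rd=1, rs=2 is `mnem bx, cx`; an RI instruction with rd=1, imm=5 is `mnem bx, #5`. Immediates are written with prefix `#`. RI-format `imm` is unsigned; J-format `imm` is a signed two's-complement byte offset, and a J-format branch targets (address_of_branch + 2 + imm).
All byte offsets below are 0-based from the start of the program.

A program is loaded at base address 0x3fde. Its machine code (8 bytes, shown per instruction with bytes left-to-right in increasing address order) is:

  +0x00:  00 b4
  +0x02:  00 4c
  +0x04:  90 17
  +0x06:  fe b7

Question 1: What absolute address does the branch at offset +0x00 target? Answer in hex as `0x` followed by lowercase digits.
0x3fe0

[00] 00 b4 → 0xb400
  op=0xb400>>10=0x2d ⇒ bl (J)
  imm: (w>>0)&0x3ff=0x0 → #0
  target = base 0x3fde + off 0x00 + 2 + imm 0 = 0x3fe0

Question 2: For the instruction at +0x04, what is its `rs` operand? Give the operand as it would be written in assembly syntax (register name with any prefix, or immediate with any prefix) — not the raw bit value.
@+04  little-endian(90 17) = 0x1790
  top 6b → 0x5 → mov [RR]
  [9:7] rd=7 = sp
  [6:4] rs=1 = bx

bx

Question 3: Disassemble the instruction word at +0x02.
[02] 00 4c → 0x4c00
  op=0x4c00>>10=0x13 ⇒ noop (N)

noop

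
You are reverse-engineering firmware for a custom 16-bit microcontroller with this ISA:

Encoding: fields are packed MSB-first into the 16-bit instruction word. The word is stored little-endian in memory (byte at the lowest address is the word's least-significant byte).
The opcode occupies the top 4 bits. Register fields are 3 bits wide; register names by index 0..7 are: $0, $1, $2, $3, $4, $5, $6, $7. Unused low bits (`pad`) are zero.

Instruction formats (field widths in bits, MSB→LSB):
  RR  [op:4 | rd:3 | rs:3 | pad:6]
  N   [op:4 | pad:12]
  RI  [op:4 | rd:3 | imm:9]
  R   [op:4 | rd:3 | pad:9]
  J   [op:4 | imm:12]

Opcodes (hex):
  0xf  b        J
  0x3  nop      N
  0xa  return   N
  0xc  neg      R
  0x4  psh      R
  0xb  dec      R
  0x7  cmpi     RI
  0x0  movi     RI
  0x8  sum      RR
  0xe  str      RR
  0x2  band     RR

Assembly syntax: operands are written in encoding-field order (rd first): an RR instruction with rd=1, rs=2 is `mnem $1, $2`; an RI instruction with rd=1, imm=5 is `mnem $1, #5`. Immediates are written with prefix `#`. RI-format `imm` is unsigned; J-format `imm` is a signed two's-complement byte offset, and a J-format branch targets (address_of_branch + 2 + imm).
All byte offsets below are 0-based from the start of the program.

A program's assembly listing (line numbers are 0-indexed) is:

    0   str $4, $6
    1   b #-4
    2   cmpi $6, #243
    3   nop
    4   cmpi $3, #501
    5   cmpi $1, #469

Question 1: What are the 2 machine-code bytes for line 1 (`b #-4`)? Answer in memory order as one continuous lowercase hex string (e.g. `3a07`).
fcff

line 1 (b): pack op=0xf:4|imm=-4:12 = 0xfffc; little→ fc ff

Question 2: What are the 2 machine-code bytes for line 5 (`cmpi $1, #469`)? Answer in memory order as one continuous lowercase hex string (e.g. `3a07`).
d573

line 5 (cmpi): pack op=0x7:4|rd=1:3|imm=469:9 = 0x73d5; little→ d5 73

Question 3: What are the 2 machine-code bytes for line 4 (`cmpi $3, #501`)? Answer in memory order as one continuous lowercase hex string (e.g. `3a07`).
4. cmpi fields op=0x7:4|rd=3:3|imm=501:9 → word 77f5h → f5 77

f577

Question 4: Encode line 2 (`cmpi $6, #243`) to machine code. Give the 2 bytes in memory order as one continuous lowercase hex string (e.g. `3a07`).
2. cmpi fields op=0x7:4|rd=6:3|imm=243:9 → word 7cf3h → f3 7c

f37c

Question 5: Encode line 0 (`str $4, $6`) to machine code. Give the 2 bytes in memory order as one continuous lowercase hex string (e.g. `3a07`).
80e9

L0: str op=0xe:4|rd=4:3|rs=6:3|pad=0:6 ⇒ 0xe980 ⇒ little 80 e9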